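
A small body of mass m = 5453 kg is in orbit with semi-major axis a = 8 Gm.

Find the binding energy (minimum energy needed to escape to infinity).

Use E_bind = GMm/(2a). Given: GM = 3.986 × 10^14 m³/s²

Convert to SI: a = 8 Gm = 8e+09 m.
Total orbital energy is E = −GMm/(2a); binding energy is E_bind = −E = GMm/(2a).
E_bind = 3.986e+14 · 5453 / (2 · 8e+09) J ≈ 1.358e+08 J = 135.8 MJ.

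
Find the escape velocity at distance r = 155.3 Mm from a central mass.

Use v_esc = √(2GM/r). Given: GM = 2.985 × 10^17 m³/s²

Convert to SI: r = 155.3 Mm = 1.553e+08 m.
Escape velocity comes from setting total energy to zero: ½v² − GM/r = 0 ⇒ v_esc = √(2GM / r).
v_esc = √(2 · 2.985e+17 / 1.553e+08) m/s ≈ 6.2e+04 m/s = 62 km/s.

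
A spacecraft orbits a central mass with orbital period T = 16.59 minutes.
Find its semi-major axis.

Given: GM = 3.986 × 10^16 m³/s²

Convert to SI: T = 16.59 minutes = 995.4 s.
Invert Kepler's third law: a = (GM · T² / (4π²))^(1/3).
Substituting T = 995.4 s and GM = 3.986e+16 m³/s²:
a = (3.986e+16 · (995.4)² / (4π²))^(1/3) m
a ≈ 1e+07 m = 10 Mm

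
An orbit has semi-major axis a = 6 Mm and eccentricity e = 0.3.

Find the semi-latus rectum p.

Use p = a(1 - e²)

Convert to SI: a = 6 Mm = 6e+06 m.
p = a (1 − e²).
p = 6e+06 · (1 − (0.3)²) = 6e+06 · 0.91 ≈ 5.46e+06 m = 5.46 Mm.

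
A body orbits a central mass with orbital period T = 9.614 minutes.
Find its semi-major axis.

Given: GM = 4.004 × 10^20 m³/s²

Convert to SI: T = 9.614 minutes = 576.84 s.
Invert Kepler's third law: a = (GM · T² / (4π²))^(1/3).
Substituting T = 576.84 s and GM = 4.004e+20 m³/s²:
a = (4.004e+20 · (576.84)² / (4π²))^(1/3) m
a ≈ 1.5e+08 m = 150 Mm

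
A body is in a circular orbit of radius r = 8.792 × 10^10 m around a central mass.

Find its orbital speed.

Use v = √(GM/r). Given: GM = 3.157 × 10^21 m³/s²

For a circular orbit, gravity supplies the centripetal force, so v = √(GM / r).
v = √(3.157e+21 / 8.792e+10) m/s ≈ 1.895e+05 m/s = 189.5 km/s.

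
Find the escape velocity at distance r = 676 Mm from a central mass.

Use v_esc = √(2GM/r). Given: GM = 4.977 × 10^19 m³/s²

Convert to SI: r = 676 Mm = 6.76e+08 m.
Escape velocity comes from setting total energy to zero: ½v² − GM/r = 0 ⇒ v_esc = √(2GM / r).
v_esc = √(2 · 4.977e+19 / 6.76e+08) m/s ≈ 3.837e+05 m/s = 383.7 km/s.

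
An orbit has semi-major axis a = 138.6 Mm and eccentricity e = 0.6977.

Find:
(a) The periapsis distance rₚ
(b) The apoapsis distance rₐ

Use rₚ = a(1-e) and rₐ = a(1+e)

Convert to SI: a = 138.6 Mm = 1.386e+08 m.
(a) rₚ = a(1 − e) = 1.386e+08 · (1 − 0.6977) = 1.386e+08 · 0.3023 ≈ 4.19e+07 m = 41.9 Mm.
(b) rₐ = a(1 + e) = 1.386e+08 · (1 + 0.6977) = 1.386e+08 · 1.6977 ≈ 2.353e+08 m = 235.3 Mm.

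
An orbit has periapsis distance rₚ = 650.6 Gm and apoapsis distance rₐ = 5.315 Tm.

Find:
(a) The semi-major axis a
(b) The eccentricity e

Convert to SI: rₚ = 650.6 Gm = 6.506e+11 m; rₐ = 5.315 Tm = 5.315e+12 m.
(a) a = (rₚ + rₐ) / 2 = (6.506e+11 + 5.315e+12) / 2 ≈ 2.983e+12 m = 2.983 Tm.
(b) e = (rₐ − rₚ) / (rₐ + rₚ) = (5.315e+12 − 6.506e+11) / (5.315e+12 + 6.506e+11) ≈ 0.7819.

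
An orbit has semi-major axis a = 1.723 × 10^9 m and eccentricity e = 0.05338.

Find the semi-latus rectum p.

p = a (1 − e²).
p = 1.723e+09 · (1 − (0.05338)²) = 1.723e+09 · 0.997151 ≈ 1.718e+09 m = 1.718 × 10^9 m.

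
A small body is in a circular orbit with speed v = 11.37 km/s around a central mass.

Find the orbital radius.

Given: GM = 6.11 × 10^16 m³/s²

Convert to SI: v = 11.37 km/s = 11370 m/s.
For a circular orbit, v² = GM / r, so r = GM / v².
r = 6.11e+16 / (11370)² m ≈ 4.726e+08 m = 472.6 Mm.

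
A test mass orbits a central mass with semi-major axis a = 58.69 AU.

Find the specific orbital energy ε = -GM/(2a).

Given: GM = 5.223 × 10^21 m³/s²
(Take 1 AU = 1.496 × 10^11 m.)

Convert to SI: a = 58.69 AU = 8.78002e+12 m.
ε = −GM / (2a).
ε = −5.223e+21 / (2 · 8.78002e+12) J/kg ≈ -2.974e+08 J/kg = -297.4 MJ/kg.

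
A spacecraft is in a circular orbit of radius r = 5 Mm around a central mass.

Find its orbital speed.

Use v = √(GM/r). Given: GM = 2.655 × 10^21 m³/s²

Convert to SI: r = 5 Mm = 5e+06 m.
For a circular orbit, gravity supplies the centripetal force, so v = √(GM / r).
v = √(2.655e+21 / 5e+06) m/s ≈ 2.304e+07 m/s = 2.304e+04 km/s.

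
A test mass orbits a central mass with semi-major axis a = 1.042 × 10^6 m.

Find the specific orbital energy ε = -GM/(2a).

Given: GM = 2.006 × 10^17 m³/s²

ε = −GM / (2a).
ε = −2.006e+17 / (2 · 1.042e+06) J/kg ≈ -9.626e+10 J/kg = -96.26 GJ/kg.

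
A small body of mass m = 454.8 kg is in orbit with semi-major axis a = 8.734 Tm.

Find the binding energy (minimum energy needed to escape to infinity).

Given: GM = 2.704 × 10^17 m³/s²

Convert to SI: a = 8.734 Tm = 8.734e+12 m.
Total orbital energy is E = −GMm/(2a); binding energy is E_bind = −E = GMm/(2a).
E_bind = 2.704e+17 · 454.8 / (2 · 8.734e+12) J ≈ 7.04e+06 J = 7.04 MJ.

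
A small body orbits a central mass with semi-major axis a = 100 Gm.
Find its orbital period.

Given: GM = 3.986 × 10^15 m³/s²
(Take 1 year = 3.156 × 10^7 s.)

Convert to SI: a = 100 Gm = 1e+11 m.
Kepler's third law: T = 2π √(a³ / GM).
Substituting a = 1e+11 m and GM = 3.986e+15 m³/s²:
T = 2π √((1e+11)³ / 3.986e+15) s
T ≈ 3.147e+09 s = 99.72 years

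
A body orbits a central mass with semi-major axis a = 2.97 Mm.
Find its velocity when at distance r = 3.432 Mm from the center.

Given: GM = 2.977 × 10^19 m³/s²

Convert to SI: a = 2.97 Mm = 2.97e+06 m; r = 3.432 Mm = 3.432e+06 m.
Vis-viva: v = √(GM · (2/r − 1/a)).
2/r − 1/a = 2/3.432e+06 − 1/2.97e+06 = 2.4605e-07 m⁻¹.
v = √(2.977e+19 · 2.4605e-07) m/s ≈ 2.706e+06 m/s = 2706 km/s.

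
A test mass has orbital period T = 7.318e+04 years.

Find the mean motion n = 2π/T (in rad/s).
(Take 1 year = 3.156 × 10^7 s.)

Convert to SI: T = 7.318e+04 years = 2.30956e+12 s.
n = 2π / T.
n = 2π / 2.30956e+12 s ≈ 2.721e-12 rad/s.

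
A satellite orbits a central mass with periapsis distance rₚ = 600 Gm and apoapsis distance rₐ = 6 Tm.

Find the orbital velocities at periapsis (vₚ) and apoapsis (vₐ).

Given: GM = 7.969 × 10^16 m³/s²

Convert to SI: rₚ = 600 Gm = 6e+11 m; rₐ = 6 Tm = 6e+12 m.
Use the vis-viva equation v² = GM(2/r − 1/a) with a = (rₚ + rₐ)/2 = (6e+11 + 6e+12)/2 = 3.3e+12 m.
vₚ = √(GM · (2/rₚ − 1/a)) = √(7.969e+16 · (2/6e+11 − 1/3.3e+12)) m/s ≈ 491.4 m/s = 491.4 m/s.
vₐ = √(GM · (2/rₐ − 1/a)) = √(7.969e+16 · (2/6e+12 − 1/3.3e+12)) m/s ≈ 49.14 m/s = 49.14 m/s.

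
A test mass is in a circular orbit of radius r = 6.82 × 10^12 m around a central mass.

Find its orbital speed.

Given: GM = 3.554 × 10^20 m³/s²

For a circular orbit, gravity supplies the centripetal force, so v = √(GM / r).
v = √(3.554e+20 / 6.82e+12) m/s ≈ 7219 m/s = 7.219 km/s.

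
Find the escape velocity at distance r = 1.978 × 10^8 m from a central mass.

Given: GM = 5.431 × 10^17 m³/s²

Escape velocity comes from setting total energy to zero: ½v² − GM/r = 0 ⇒ v_esc = √(2GM / r).
v_esc = √(2 · 5.431e+17 / 1.978e+08) m/s ≈ 7.41e+04 m/s = 74.1 km/s.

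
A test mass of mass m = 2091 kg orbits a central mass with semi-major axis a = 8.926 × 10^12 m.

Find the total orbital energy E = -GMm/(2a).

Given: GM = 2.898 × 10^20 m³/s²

E = −GMm / (2a).
E = −2.898e+20 · 2091 / (2 · 8.926e+12) J ≈ -3.394e+10 J = -33.94 GJ.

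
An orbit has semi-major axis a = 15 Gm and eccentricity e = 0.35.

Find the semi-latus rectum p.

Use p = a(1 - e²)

Convert to SI: a = 15 Gm = 1.5e+10 m.
p = a (1 − e²).
p = 1.5e+10 · (1 − (0.35)²) = 1.5e+10 · 0.8775 ≈ 1.316e+10 m = 13.16 Gm.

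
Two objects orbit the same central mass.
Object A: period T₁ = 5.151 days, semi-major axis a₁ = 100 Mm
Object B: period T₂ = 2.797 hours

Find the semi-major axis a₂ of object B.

Convert to SI: T₁ = 5.151 days = 445046 s; a₁ = 100 Mm = 1e+08 m; T₂ = 2.797 hours = 10069.2 s.
Kepler's third law: (T₁/T₂)² = (a₁/a₂)³ ⇒ a₂ = a₁ · (T₂/T₁)^(2/3).
T₂/T₁ = 10069.2 / 445046 = 0.0226251.
a₂ = 1e+08 · (0.0226251)^(2/3) m ≈ 7.999e+06 m = 7.999 Mm.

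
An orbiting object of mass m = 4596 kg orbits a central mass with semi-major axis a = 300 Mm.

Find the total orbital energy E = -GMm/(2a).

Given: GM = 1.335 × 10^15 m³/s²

Convert to SI: a = 300 Mm = 3e+08 m.
E = −GMm / (2a).
E = −1.335e+15 · 4596 / (2 · 3e+08) J ≈ -1.023e+10 J = -10.23 GJ.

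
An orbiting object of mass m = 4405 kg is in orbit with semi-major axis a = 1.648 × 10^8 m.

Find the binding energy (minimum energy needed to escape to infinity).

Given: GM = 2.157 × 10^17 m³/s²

Total orbital energy is E = −GMm/(2a); binding energy is E_bind = −E = GMm/(2a).
E_bind = 2.157e+17 · 4405 / (2 · 1.648e+08) J ≈ 2.883e+12 J = 2.883 TJ.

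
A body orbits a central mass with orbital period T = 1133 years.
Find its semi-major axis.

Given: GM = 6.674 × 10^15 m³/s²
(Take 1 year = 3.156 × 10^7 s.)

Convert to SI: T = 1133 years = 3.57575e+10 s.
Invert Kepler's third law: a = (GM · T² / (4π²))^(1/3).
Substituting T = 3.57575e+10 s and GM = 6.674e+15 m³/s²:
a = (6.674e+15 · (3.57575e+10)² / (4π²))^(1/3) m
a ≈ 6.001e+11 m = 600.1 Gm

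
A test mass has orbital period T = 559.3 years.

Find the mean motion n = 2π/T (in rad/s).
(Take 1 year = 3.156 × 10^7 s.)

Convert to SI: T = 559.3 years = 1.76515e+10 s.
n = 2π / T.
n = 2π / 1.76515e+10 s ≈ 3.56e-10 rad/s.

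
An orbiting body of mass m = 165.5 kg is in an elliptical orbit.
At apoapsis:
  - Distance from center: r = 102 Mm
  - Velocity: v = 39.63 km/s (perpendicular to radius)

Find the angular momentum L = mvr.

Convert to SI: r = 102 Mm = 1.02e+08 m; v = 39.63 km/s = 39630 m/s.
Since v is perpendicular to r, L = m · v · r.
L = 165.5 · 39630 · 1.02e+08 kg·m²/s ≈ 6.69e+14 kg·m²/s.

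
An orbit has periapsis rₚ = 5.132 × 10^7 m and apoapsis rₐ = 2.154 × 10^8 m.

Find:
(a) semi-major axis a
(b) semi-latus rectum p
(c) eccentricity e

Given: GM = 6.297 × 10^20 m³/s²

(a) a = (rₚ + rₐ)/2 = (5.132e+07 + 2.154e+08)/2 ≈ 1.334e+08 m
(b) From a = (rₚ + rₐ)/2 = 1.3336e+08 m and e = (rₐ − rₚ)/(rₐ + rₚ) = 0.615177, p = a(1 − e²) = 1.3336e+08 · (1 − (0.615177)²) ≈ 8.289e+07 m
(c) e = (rₐ − rₚ)/(rₐ + rₚ) = (2.154e+08 − 5.132e+07)/(2.154e+08 + 5.132e+07) ≈ 0.6152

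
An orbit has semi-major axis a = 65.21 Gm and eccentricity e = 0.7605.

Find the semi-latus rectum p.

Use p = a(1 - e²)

Convert to SI: a = 65.21 Gm = 6.521e+10 m.
p = a (1 − e²).
p = 6.521e+10 · (1 − (0.7605)²) = 6.521e+10 · 0.42164 ≈ 2.75e+10 m = 27.5 Gm.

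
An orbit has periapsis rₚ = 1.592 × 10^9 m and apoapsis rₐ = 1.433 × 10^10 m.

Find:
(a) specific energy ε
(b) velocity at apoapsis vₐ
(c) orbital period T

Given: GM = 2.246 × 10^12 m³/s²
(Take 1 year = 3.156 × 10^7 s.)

(a) With a = (rₚ + rₐ)/2 = 7.961e+09 m, ε = −GM/(2a) = −2.246e+12/(2 · 7.961e+09) J/kg ≈ -141.1 J/kg
(b) With a = (rₚ + rₐ)/2 = 7.961e+09 m, vₐ = √(GM (2/rₐ − 1/a)) = √(2.246e+12 · (2/1.433e+10 − 1/7.961e+09)) m/s ≈ 5.598 m/s
(c) With a = (rₚ + rₐ)/2 = 7.961e+09 m, T = 2π √(a³/GM) = 2π √((7.961e+09)³/2.246e+12) s ≈ 2.978e+09 s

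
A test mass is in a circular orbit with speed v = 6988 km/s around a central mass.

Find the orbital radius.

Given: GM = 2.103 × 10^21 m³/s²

Convert to SI: v = 6988 km/s = 6.988e+06 m/s.
For a circular orbit, v² = GM / r, so r = GM / v².
r = 2.103e+21 / (6.988e+06)² m ≈ 4.307e+07 m = 43.07 Mm.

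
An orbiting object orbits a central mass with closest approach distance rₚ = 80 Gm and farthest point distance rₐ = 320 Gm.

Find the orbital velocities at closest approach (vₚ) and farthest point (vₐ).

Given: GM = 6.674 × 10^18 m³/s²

Convert to SI: rₚ = 80 Gm = 8e+10 m; rₐ = 320 Gm = 3.2e+11 m.
Use the vis-viva equation v² = GM(2/r − 1/a) with a = (rₚ + rₐ)/2 = (8e+10 + 3.2e+11)/2 = 2e+11 m.
vₚ = √(GM · (2/rₚ − 1/a)) = √(6.674e+18 · (2/8e+10 − 1/2e+11)) m/s ≈ 1.155e+04 m/s = 11.55 km/s.
vₐ = √(GM · (2/rₐ − 1/a)) = √(6.674e+18 · (2/3.2e+11 − 1/2e+11)) m/s ≈ 2888 m/s = 2.888 km/s.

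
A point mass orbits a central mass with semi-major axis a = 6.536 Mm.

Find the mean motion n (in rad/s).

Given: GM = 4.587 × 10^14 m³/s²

Convert to SI: a = 6.536 Mm = 6.536e+06 m.
n = √(GM / a³).
n = √(4.587e+14 / (6.536e+06)³) rad/s ≈ 0.001282 rad/s.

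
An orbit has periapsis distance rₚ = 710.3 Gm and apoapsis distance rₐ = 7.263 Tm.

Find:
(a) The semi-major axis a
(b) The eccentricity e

Convert to SI: rₚ = 710.3 Gm = 7.103e+11 m; rₐ = 7.263 Tm = 7.263e+12 m.
(a) a = (rₚ + rₐ) / 2 = (7.103e+11 + 7.263e+12) / 2 ≈ 3.987e+12 m = 3.987 Tm.
(b) e = (rₐ − rₚ) / (rₐ + rₚ) = (7.263e+12 − 7.103e+11) / (7.263e+12 + 7.103e+11) ≈ 0.8218.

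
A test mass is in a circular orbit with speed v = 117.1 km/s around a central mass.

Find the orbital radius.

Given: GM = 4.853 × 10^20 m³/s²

Convert to SI: v = 117.1 km/s = 117100 m/s.
For a circular orbit, v² = GM / r, so r = GM / v².
r = 4.853e+20 / (117100)² m ≈ 3.539e+10 m = 3.539 × 10^10 m.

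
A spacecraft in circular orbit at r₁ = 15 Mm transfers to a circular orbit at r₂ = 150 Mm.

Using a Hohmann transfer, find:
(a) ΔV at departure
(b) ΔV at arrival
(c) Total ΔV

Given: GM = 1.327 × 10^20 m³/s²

Convert to SI: r₁ = 15 Mm = 1.5e+07 m; r₂ = 150 Mm = 1.5e+08 m.
Transfer semi-major axis: a_t = (r₁ + r₂)/2 = (1.5e+07 + 1.5e+08)/2 = 8.25e+07 m.
Circular speeds: v₁ = √(GM/r₁) = 2.97433e+06 m/s, v₂ = √(GM/r₂) = 940567 m/s.
Transfer speeds (vis-viva v² = GM(2/r − 1/a_t)): v₁ᵗ = 4.01059e+06 m/s, v₂ᵗ = 401059 m/s.
(a) ΔV₁ = |v₁ᵗ − v₁| ≈ 1.036e+06 m/s = 1036 km/s.
(b) ΔV₂ = |v₂ − v₂ᵗ| ≈ 5.395e+05 m/s = 539.5 km/s.
(c) ΔV_total = ΔV₁ + ΔV₂ ≈ 1.576e+06 m/s = 1576 km/s.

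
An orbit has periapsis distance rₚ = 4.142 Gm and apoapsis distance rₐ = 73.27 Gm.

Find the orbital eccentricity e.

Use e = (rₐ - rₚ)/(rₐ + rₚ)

Convert to SI: rₚ = 4.142 Gm = 4.142e+09 m; rₐ = 73.27 Gm = 7.327e+10 m.
e = (rₐ − rₚ) / (rₐ + rₚ).
e = (7.327e+10 − 4.142e+09) / (7.327e+10 + 4.142e+09) = 6.9128e+10 / 7.7412e+10 ≈ 0.893.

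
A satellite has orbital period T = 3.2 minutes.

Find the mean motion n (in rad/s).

Convert to SI: T = 3.2 minutes = 192 s.
n = 2π / T.
n = 2π / 192 s ≈ 0.03272 rad/s.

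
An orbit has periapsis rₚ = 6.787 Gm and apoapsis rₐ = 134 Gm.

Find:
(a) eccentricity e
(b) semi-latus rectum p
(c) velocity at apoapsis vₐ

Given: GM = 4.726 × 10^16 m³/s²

Convert to SI: rₚ = 6.787 Gm = 6.787e+09 m; rₐ = 134 Gm = 1.34e+11 m.
(a) e = (rₐ − rₚ)/(rₐ + rₚ) = (1.34e+11 − 6.787e+09)/(1.34e+11 + 6.787e+09) ≈ 0.9036
(b) From a = (rₚ + rₐ)/2 = 7.03935e+10 m and e = (rₐ − rₚ)/(rₐ + rₚ) = 0.903585, p = a(1 − e²) = 7.03935e+10 · (1 − (0.903585)²) ≈ 1.292e+10 m
(c) With a = (rₚ + rₐ)/2 = 7.03935e+10 m, vₐ = √(GM (2/rₐ − 1/a)) = √(4.726e+16 · (2/1.34e+11 − 1/7.03935e+10)) m/s ≈ 184.4 m/s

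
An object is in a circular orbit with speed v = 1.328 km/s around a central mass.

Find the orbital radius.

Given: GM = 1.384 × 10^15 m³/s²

Convert to SI: v = 1.328 km/s = 1328 m/s.
For a circular orbit, v² = GM / r, so r = GM / v².
r = 1.384e+15 / (1328)² m ≈ 7.848e+08 m = 784.8 Mm.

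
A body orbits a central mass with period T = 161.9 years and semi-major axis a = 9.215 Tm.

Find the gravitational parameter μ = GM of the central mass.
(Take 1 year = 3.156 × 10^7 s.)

Convert to SI: T = 161.9 years = 5.10956e+09 s; a = 9.215 Tm = 9.215e+12 m.
GM = 4π² · a³ / T².
GM = 4π² · (9.215e+12)³ / (5.10956e+09)² m³/s² ≈ 1.183e+21 m³/s² = 1.183 × 10^21 m³/s².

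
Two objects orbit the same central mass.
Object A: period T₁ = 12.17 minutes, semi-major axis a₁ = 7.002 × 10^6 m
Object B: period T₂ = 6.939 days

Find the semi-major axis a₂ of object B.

Convert to SI: T₁ = 12.17 minutes = 730.2 s; T₂ = 6.939 days = 599530 s.
Kepler's third law: (T₁/T₂)² = (a₁/a₂)³ ⇒ a₂ = a₁ · (T₂/T₁)^(2/3).
T₂/T₁ = 599530 / 730.2 = 821.048.
a₂ = 7.002e+06 · (821.048)^(2/3) m ≈ 6.14e+08 m = 6.14 × 10^8 m.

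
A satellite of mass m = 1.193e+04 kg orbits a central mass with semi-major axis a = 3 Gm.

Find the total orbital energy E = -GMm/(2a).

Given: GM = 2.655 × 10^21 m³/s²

Convert to SI: a = 3 Gm = 3e+09 m.
E = −GMm / (2a).
E = −2.655e+21 · 1.193e+04 / (2 · 3e+09) J ≈ -5.279e+15 J = -5.279 PJ.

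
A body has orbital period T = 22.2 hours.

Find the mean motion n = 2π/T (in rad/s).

Convert to SI: T = 22.2 hours = 79920 s.
n = 2π / T.
n = 2π / 79920 s ≈ 7.862e-05 rad/s.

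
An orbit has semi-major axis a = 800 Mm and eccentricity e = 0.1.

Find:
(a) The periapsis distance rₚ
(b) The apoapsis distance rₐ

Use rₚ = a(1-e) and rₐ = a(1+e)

Convert to SI: a = 800 Mm = 8e+08 m.
(a) rₚ = a(1 − e) = 8e+08 · (1 − 0.1) = 8e+08 · 0.9 ≈ 7.2e+08 m = 720 Mm.
(b) rₐ = a(1 + e) = 8e+08 · (1 + 0.1) = 8e+08 · 1.1 ≈ 8.8e+08 m = 880 Mm.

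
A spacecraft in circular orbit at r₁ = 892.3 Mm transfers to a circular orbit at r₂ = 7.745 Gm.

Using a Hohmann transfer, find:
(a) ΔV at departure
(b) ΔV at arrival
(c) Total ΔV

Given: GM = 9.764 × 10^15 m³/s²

Convert to SI: r₁ = 892.3 Mm = 8.923e+08 m; r₂ = 7.745 Gm = 7.745e+09 m.
Transfer semi-major axis: a_t = (r₁ + r₂)/2 = (8.923e+08 + 7.745e+09)/2 = 4.31865e+09 m.
Circular speeds: v₁ = √(GM/r₁) = 3307.95 m/s, v₂ = √(GM/r₂) = 1122.8 m/s.
Transfer speeds (vis-viva v² = GM(2/r − 1/a_t)): v₁ᵗ = 4429.91 m/s, v₂ᵗ = 510.369 m/s.
(a) ΔV₁ = |v₁ᵗ − v₁| ≈ 1122 m/s = 1.122 km/s.
(b) ΔV₂ = |v₂ − v₂ᵗ| ≈ 612.4 m/s = 612.4 m/s.
(c) ΔV_total = ΔV₁ + ΔV₂ ≈ 1734 m/s = 1.734 km/s.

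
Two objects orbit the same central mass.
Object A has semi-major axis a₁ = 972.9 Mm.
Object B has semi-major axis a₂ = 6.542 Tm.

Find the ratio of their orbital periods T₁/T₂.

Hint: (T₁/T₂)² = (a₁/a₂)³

Convert to SI: a₁ = 972.9 Mm = 9.729e+08 m; a₂ = 6.542 Tm = 6.542e+12 m.
From Kepler's third law, (T₁/T₂)² = (a₁/a₂)³, so T₁/T₂ = (a₁/a₂)^(3/2).
a₁/a₂ = 9.729e+08 / 6.542e+12 = 0.000148716.
T₁/T₂ = (0.000148716)^(3/2) ≈ 1.814e-06.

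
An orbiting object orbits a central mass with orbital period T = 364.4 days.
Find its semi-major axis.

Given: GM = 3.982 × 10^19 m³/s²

Convert to SI: T = 364.4 days = 3.14842e+07 s.
Invert Kepler's third law: a = (GM · T² / (4π²))^(1/3).
Substituting T = 3.14842e+07 s and GM = 3.982e+19 m³/s²:
a = (3.982e+19 · (3.14842e+07)² / (4π²))^(1/3) m
a ≈ 9.999e+10 m = 99.99 Gm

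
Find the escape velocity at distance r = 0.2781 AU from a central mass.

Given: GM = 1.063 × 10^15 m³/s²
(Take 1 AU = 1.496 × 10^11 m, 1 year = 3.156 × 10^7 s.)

Convert to SI: r = 0.2781 AU = 4.16038e+10 m.
Escape velocity comes from setting total energy to zero: ½v² − GM/r = 0 ⇒ v_esc = √(2GM / r).
v_esc = √(2 · 1.063e+15 / 4.16038e+10) m/s ≈ 226.1 m/s = 0.04769 AU/year.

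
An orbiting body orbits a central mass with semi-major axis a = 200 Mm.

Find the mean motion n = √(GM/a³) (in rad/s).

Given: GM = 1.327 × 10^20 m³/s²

Convert to SI: a = 200 Mm = 2e+08 m.
n = √(GM / a³).
n = √(1.327e+20 / (2e+08)³) rad/s ≈ 0.004073 rad/s.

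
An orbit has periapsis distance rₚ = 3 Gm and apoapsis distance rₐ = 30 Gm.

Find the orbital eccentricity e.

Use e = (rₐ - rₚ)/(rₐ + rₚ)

Convert to SI: rₚ = 3 Gm = 3e+09 m; rₐ = 30 Gm = 3e+10 m.
e = (rₐ − rₚ) / (rₐ + rₚ).
e = (3e+10 − 3e+09) / (3e+10 + 3e+09) = 2.7e+10 / 3.3e+10 ≈ 0.8182.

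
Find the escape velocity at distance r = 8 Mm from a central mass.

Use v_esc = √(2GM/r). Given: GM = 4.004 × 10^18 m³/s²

Convert to SI: r = 8 Mm = 8e+06 m.
Escape velocity comes from setting total energy to zero: ½v² − GM/r = 0 ⇒ v_esc = √(2GM / r).
v_esc = √(2 · 4.004e+18 / 8e+06) m/s ≈ 1e+06 m/s = 1000 km/s.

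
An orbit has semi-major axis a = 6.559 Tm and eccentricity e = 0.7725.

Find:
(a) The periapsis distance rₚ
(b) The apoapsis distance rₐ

Convert to SI: a = 6.559 Tm = 6.559e+12 m.
(a) rₚ = a(1 − e) = 6.559e+12 · (1 − 0.7725) = 6.559e+12 · 0.2275 ≈ 1.492e+12 m = 1.492 Tm.
(b) rₐ = a(1 + e) = 6.559e+12 · (1 + 0.7725) = 6.559e+12 · 1.7725 ≈ 1.163e+13 m = 11.63 Tm.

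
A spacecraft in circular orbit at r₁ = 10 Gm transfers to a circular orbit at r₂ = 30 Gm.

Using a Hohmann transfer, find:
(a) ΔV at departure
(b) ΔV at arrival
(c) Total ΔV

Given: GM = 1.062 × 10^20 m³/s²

Convert to SI: r₁ = 10 Gm = 1e+10 m; r₂ = 30 Gm = 3e+10 m.
Transfer semi-major axis: a_t = (r₁ + r₂)/2 = (1e+10 + 3e+10)/2 = 2e+10 m.
Circular speeds: v₁ = √(GM/r₁) = 103053 m/s, v₂ = √(GM/r₂) = 59497.9 m/s.
Transfer speeds (vis-viva v² = GM(2/r − 1/a_t)): v₁ᵗ = 126214 m/s, v₂ᵗ = 42071.4 m/s.
(a) ΔV₁ = |v₁ᵗ − v₁| ≈ 2.316e+04 m/s = 23.16 km/s.
(b) ΔV₂ = |v₂ − v₂ᵗ| ≈ 1.743e+04 m/s = 17.43 km/s.
(c) ΔV_total = ΔV₁ + ΔV₂ ≈ 4.059e+04 m/s = 40.59 km/s.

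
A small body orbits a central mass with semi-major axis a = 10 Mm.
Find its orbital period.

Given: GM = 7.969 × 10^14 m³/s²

Convert to SI: a = 10 Mm = 1e+07 m.
Kepler's third law: T = 2π √(a³ / GM).
Substituting a = 1e+07 m and GM = 7.969e+14 m³/s²:
T = 2π √((1e+07)³ / 7.969e+14) s
T ≈ 7038 s = 1.955 hours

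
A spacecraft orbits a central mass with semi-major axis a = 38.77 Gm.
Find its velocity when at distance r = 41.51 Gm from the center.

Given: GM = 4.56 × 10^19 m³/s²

Convert to SI: a = 38.77 Gm = 3.877e+10 m; r = 41.51 Gm = 4.151e+10 m.
Vis-viva: v = √(GM · (2/r − 1/a)).
2/r − 1/a = 2/4.151e+10 − 1/3.877e+10 = 2.2388e-11 m⁻¹.
v = √(4.56e+19 · 2.2388e-11) m/s ≈ 3.195e+04 m/s = 31.95 km/s.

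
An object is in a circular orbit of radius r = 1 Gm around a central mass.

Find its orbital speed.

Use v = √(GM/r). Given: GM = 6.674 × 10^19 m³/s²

Convert to SI: r = 1 Gm = 1e+09 m.
For a circular orbit, gravity supplies the centripetal force, so v = √(GM / r).
v = √(6.674e+19 / 1e+09) m/s ≈ 2.583e+05 m/s = 258.3 km/s.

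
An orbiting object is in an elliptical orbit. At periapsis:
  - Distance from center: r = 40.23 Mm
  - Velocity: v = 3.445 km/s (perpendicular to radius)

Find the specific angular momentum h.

Convert to SI: r = 40.23 Mm = 4.023e+07 m; v = 3.445 km/s = 3445 m/s.
With v perpendicular to r, h = r · v.
h = 4.023e+07 · 3445 m²/s ≈ 1.386e+11 m²/s.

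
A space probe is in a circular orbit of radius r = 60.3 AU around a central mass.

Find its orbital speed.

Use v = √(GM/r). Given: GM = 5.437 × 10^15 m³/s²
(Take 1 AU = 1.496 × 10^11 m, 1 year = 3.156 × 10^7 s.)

Convert to SI: r = 60.3 AU = 9.02088e+12 m.
For a circular orbit, gravity supplies the centripetal force, so v = √(GM / r).
v = √(5.437e+15 / 9.02088e+12) m/s ≈ 24.55 m/s = 0.005179 AU/year.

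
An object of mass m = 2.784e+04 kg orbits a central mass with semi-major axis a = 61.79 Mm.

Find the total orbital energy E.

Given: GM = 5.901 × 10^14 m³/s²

Convert to SI: a = 61.79 Mm = 6.179e+07 m.
E = −GMm / (2a).
E = −5.901e+14 · 2.784e+04 / (2 · 6.179e+07) J ≈ -1.329e+11 J = -132.9 GJ.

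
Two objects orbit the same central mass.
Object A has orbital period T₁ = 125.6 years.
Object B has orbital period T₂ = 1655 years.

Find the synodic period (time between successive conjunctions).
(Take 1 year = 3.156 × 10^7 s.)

Convert to SI: T₁ = 125.6 years = 3.96394e+09 s; T₂ = 1655 years = 5.22318e+10 s.
T_syn = |T₁ · T₂ / (T₁ − T₂)|.
T_syn = |3.96394e+09 · 5.22318e+10 / (3.96394e+09 − 5.22318e+10)| s ≈ 4.289e+09 s = 135.9 years.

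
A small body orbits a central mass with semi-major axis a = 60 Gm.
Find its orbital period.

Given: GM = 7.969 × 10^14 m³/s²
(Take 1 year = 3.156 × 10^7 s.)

Convert to SI: a = 60 Gm = 6e+10 m.
Kepler's third law: T = 2π √(a³ / GM).
Substituting a = 6e+10 m and GM = 7.969e+14 m³/s²:
T = 2π √((6e+10)³ / 7.969e+14) s
T ≈ 3.271e+09 s = 103.6 years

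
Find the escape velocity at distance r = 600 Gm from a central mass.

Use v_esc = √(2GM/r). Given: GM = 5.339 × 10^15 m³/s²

Convert to SI: r = 600 Gm = 6e+11 m.
Escape velocity comes from setting total energy to zero: ½v² − GM/r = 0 ⇒ v_esc = √(2GM / r).
v_esc = √(2 · 5.339e+15 / 6e+11) m/s ≈ 133.4 m/s = 133.4 m/s.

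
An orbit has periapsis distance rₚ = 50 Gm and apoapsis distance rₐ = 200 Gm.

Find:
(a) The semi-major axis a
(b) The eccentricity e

Convert to SI: rₚ = 50 Gm = 5e+10 m; rₐ = 200 Gm = 2e+11 m.
(a) a = (rₚ + rₐ) / 2 = (5e+10 + 2e+11) / 2 ≈ 1.25e+11 m = 125 Gm.
(b) e = (rₐ − rₚ) / (rₐ + rₚ) = (2e+11 − 5e+10) / (2e+11 + 5e+10) ≈ 0.6.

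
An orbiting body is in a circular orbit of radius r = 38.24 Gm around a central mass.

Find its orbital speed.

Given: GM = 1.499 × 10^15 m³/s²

Convert to SI: r = 38.24 Gm = 3.824e+10 m.
For a circular orbit, gravity supplies the centripetal force, so v = √(GM / r).
v = √(1.499e+15 / 3.824e+10) m/s ≈ 198 m/s = 198 m/s.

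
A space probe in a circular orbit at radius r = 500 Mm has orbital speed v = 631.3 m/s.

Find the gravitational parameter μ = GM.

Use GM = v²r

Convert to SI: r = 500 Mm = 5e+08 m.
For a circular orbit v² = GM/r, so GM = v² · r.
GM = (631.3)² · 5e+08 m³/s² ≈ 1.993e+14 m³/s² = 1.993 × 10^14 m³/s².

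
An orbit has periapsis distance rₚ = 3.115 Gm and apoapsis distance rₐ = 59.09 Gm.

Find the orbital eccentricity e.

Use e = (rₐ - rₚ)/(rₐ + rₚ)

Convert to SI: rₚ = 3.115 Gm = 3.115e+09 m; rₐ = 59.09 Gm = 5.909e+10 m.
e = (rₐ − rₚ) / (rₐ + rₚ).
e = (5.909e+10 − 3.115e+09) / (5.909e+10 + 3.115e+09) = 5.5975e+10 / 6.2205e+10 ≈ 0.8998.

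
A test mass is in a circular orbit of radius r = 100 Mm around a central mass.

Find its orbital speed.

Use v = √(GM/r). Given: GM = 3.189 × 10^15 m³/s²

Convert to SI: r = 100 Mm = 1e+08 m.
For a circular orbit, gravity supplies the centripetal force, so v = √(GM / r).
v = √(3.189e+15 / 1e+08) m/s ≈ 5647 m/s = 5.647 km/s.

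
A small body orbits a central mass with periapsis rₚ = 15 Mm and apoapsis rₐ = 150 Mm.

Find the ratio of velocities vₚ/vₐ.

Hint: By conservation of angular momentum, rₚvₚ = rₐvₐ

Convert to SI: rₚ = 15 Mm = 1.5e+07 m; rₐ = 150 Mm = 1.5e+08 m.
Conservation of angular momentum gives rₚvₚ = rₐvₐ, so vₚ/vₐ = rₐ/rₚ.
vₚ/vₐ = 1.5e+08 / 1.5e+07 ≈ 10.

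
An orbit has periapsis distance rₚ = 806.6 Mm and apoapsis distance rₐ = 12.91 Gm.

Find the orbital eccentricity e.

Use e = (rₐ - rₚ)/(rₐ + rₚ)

Convert to SI: rₚ = 806.6 Mm = 8.066e+08 m; rₐ = 12.91 Gm = 1.291e+10 m.
e = (rₐ − rₚ) / (rₐ + rₚ).
e = (1.291e+10 − 8.066e+08) / (1.291e+10 + 8.066e+08) = 1.21034e+10 / 1.37166e+10 ≈ 0.8824.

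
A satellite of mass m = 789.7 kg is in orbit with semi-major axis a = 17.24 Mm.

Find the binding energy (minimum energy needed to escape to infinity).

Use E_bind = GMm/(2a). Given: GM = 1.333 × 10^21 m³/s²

Convert to SI: a = 17.24 Mm = 1.724e+07 m.
Total orbital energy is E = −GMm/(2a); binding energy is E_bind = −E = GMm/(2a).
E_bind = 1.333e+21 · 789.7 / (2 · 1.724e+07) J ≈ 3.053e+16 J = 30.53 PJ.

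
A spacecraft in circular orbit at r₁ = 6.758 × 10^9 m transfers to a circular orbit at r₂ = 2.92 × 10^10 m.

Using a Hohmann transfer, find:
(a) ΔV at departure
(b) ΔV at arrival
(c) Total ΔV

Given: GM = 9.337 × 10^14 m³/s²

Transfer semi-major axis: a_t = (r₁ + r₂)/2 = (6.758e+09 + 2.92e+10)/2 = 1.7979e+10 m.
Circular speeds: v₁ = √(GM/r₁) = 371.702 m/s, v₂ = √(GM/r₂) = 178.818 m/s.
Transfer speeds (vis-viva v² = GM(2/r − 1/a_t)): v₁ᵗ = 473.7 m/s, v₂ᵗ = 109.632 m/s.
(a) ΔV₁ = |v₁ᵗ − v₁| ≈ 102 m/s = 102 m/s.
(b) ΔV₂ = |v₂ − v₂ᵗ| ≈ 69.19 m/s = 69.19 m/s.
(c) ΔV_total = ΔV₁ + ΔV₂ ≈ 171.2 m/s = 171.2 m/s.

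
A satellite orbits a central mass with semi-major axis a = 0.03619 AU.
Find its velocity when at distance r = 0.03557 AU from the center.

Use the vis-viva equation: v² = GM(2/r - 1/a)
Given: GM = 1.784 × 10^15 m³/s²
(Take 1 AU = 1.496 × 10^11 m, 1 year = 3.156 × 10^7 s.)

Convert to SI: a = 0.03619 AU = 5.41402e+09 m; r = 0.03557 AU = 5.32127e+09 m.
Vis-viva: v = √(GM · (2/r − 1/a)).
2/r − 1/a = 2/5.32127e+09 − 1/5.41402e+09 = 1.91144e-10 m⁻¹.
v = √(1.784e+15 · 1.91144e-10) m/s ≈ 584 m/s = 0.1232 AU/year.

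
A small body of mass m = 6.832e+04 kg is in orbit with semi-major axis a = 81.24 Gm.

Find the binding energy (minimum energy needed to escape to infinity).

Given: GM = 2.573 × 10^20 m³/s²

Convert to SI: a = 81.24 Gm = 8.124e+10 m.
Total orbital energy is E = −GMm/(2a); binding energy is E_bind = −E = GMm/(2a).
E_bind = 2.573e+20 · 6.832e+04 / (2 · 8.124e+10) J ≈ 1.082e+14 J = 108.2 TJ.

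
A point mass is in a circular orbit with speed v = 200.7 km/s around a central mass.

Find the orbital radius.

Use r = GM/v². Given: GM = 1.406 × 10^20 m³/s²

Convert to SI: v = 200.7 km/s = 200700 m/s.
For a circular orbit, v² = GM / r, so r = GM / v².
r = 1.406e+20 / (200700)² m ≈ 3.491e+09 m = 3.491 Gm.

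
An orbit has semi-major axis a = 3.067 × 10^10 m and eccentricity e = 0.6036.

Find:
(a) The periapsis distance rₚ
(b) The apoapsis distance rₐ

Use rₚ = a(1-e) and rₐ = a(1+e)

(a) rₚ = a(1 − e) = 3.067e+10 · (1 − 0.6036) = 3.067e+10 · 0.3964 ≈ 1.216e+10 m = 1.216 × 10^10 m.
(b) rₐ = a(1 + e) = 3.067e+10 · (1 + 0.6036) = 3.067e+10 · 1.6036 ≈ 4.918e+10 m = 4.918 × 10^10 m.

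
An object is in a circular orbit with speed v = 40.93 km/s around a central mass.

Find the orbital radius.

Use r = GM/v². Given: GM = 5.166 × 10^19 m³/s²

Convert to SI: v = 40.93 km/s = 40930 m/s.
For a circular orbit, v² = GM / r, so r = GM / v².
r = 5.166e+19 / (40930)² m ≈ 3.084e+10 m = 30.84 Gm.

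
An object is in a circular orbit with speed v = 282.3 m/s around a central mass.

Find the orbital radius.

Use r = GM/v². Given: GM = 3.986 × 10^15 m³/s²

For a circular orbit, v² = GM / r, so r = GM / v².
r = 3.986e+15 / (282.3)² m ≈ 5.002e+10 m = 50.02 Gm.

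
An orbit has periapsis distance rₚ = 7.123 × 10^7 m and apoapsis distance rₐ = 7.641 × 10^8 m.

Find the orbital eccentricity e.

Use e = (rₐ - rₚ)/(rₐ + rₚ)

e = (rₐ − rₚ) / (rₐ + rₚ).
e = (7.641e+08 − 7.123e+07) / (7.641e+08 + 7.123e+07) = 6.9287e+08 / 8.3533e+08 ≈ 0.8295.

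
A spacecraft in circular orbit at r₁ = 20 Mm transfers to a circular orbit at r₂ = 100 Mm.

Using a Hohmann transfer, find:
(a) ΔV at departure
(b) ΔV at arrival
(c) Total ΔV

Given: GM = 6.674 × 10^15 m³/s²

Convert to SI: r₁ = 20 Mm = 2e+07 m; r₂ = 100 Mm = 1e+08 m.
Transfer semi-major axis: a_t = (r₁ + r₂)/2 = (2e+07 + 1e+08)/2 = 6e+07 m.
Circular speeds: v₁ = √(GM/r₁) = 18267.5 m/s, v₂ = √(GM/r₂) = 8169.46 m/s.
Transfer speeds (vis-viva v² = GM(2/r − 1/a_t)): v₁ᵗ = 23583.2 m/s, v₂ᵗ = 4716.64 m/s.
(a) ΔV₁ = |v₁ᵗ − v₁| ≈ 5316 m/s = 5.316 km/s.
(b) ΔV₂ = |v₂ − v₂ᵗ| ≈ 3453 m/s = 3.453 km/s.
(c) ΔV_total = ΔV₁ + ΔV₂ ≈ 8769 m/s = 8.769 km/s.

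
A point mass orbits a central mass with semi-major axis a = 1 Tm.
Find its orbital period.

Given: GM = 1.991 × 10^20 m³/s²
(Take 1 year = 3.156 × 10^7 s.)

Convert to SI: a = 1 Tm = 1e+12 m.
Kepler's third law: T = 2π √(a³ / GM).
Substituting a = 1e+12 m and GM = 1.991e+20 m³/s²:
T = 2π √((1e+12)³ / 1.991e+20) s
T ≈ 4.453e+08 s = 14.11 years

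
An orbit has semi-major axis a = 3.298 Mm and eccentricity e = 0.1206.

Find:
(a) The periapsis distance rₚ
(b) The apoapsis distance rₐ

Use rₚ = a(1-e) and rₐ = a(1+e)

Convert to SI: a = 3.298 Mm = 3.298e+06 m.
(a) rₚ = a(1 − e) = 3.298e+06 · (1 − 0.1206) = 3.298e+06 · 0.8794 ≈ 2.9e+06 m = 2.9 Mm.
(b) rₐ = a(1 + e) = 3.298e+06 · (1 + 0.1206) = 3.298e+06 · 1.1206 ≈ 3.696e+06 m = 3.696 Mm.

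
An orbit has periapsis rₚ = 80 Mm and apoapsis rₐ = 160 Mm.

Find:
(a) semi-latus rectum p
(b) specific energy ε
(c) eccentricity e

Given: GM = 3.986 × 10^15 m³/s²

Convert to SI: rₚ = 80 Mm = 8e+07 m; rₐ = 160 Mm = 1.6e+08 m.
(a) From a = (rₚ + rₐ)/2 = 1.2e+08 m and e = (rₐ − rₚ)/(rₐ + rₚ) = 0.333333, p = a(1 − e²) = 1.2e+08 · (1 − (0.333333)²) ≈ 1.067e+08 m
(b) With a = (rₚ + rₐ)/2 = 1.2e+08 m, ε = −GM/(2a) = −3.986e+15/(2 · 1.2e+08) J/kg ≈ -1.661e+07 J/kg
(c) e = (rₐ − rₚ)/(rₐ + rₚ) = (1.6e+08 − 8e+07)/(1.6e+08 + 8e+07) ≈ 0.3333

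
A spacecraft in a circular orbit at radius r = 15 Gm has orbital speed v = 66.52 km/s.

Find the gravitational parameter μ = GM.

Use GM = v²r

Convert to SI: r = 15 Gm = 1.5e+10 m; v = 66.52 km/s = 66520 m/s.
For a circular orbit v² = GM/r, so GM = v² · r.
GM = (66520)² · 1.5e+10 m³/s² ≈ 6.637e+19 m³/s² = 6.637 × 10^19 m³/s².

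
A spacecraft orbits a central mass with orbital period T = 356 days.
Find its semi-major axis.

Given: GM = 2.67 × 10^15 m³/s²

Convert to SI: T = 356 days = 3.07584e+07 s.
Invert Kepler's third law: a = (GM · T² / (4π²))^(1/3).
Substituting T = 3.07584e+07 s and GM = 2.67e+15 m³/s²:
a = (2.67e+15 · (3.07584e+07)² / (4π²))^(1/3) m
a ≈ 4e+09 m = 4 Gm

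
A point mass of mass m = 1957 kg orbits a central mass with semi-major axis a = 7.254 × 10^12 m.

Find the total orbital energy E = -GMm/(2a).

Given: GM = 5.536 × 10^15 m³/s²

E = −GMm / (2a).
E = −5.536e+15 · 1957 / (2 · 7.254e+12) J ≈ -7.468e+05 J = -746.8 kJ.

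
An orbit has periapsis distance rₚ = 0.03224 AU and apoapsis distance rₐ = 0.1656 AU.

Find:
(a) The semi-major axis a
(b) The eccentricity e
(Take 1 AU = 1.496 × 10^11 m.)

Convert to SI: rₚ = 0.03224 AU = 4.8231e+09 m; rₐ = 0.1656 AU = 2.47738e+10 m.
(a) a = (rₚ + rₐ) / 2 = (4.8231e+09 + 2.47738e+10) / 2 ≈ 1.48e+10 m = 0.09892 AU.
(b) e = (rₐ − rₚ) / (rₐ + rₚ) = (2.47738e+10 − 4.8231e+09) / (2.47738e+10 + 4.8231e+09) ≈ 0.6741.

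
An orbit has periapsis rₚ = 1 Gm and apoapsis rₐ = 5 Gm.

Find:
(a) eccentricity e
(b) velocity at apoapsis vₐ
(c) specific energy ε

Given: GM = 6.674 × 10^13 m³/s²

Convert to SI: rₚ = 1 Gm = 1e+09 m; rₐ = 5 Gm = 5e+09 m.
(a) e = (rₐ − rₚ)/(rₐ + rₚ) = (5e+09 − 1e+09)/(5e+09 + 1e+09) ≈ 0.6667
(b) With a = (rₚ + rₐ)/2 = 3e+09 m, vₐ = √(GM (2/rₐ − 1/a)) = √(6.674e+13 · (2/5e+09 − 1/3e+09)) m/s ≈ 66.7 m/s
(c) With a = (rₚ + rₐ)/2 = 3e+09 m, ε = −GM/(2a) = −6.674e+13/(2 · 3e+09) J/kg ≈ -1.112e+04 J/kg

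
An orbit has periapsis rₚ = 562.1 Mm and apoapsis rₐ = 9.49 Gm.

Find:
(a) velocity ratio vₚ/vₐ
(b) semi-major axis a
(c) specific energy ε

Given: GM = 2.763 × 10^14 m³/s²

Convert to SI: rₚ = 562.1 Mm = 5.621e+08 m; rₐ = 9.49 Gm = 9.49e+09 m.
(a) Conservation of angular momentum (rₚvₚ = rₐvₐ) gives vₚ/vₐ = rₐ/rₚ = 9.49e+09/5.621e+08 ≈ 16.88
(b) a = (rₚ + rₐ)/2 = (5.621e+08 + 9.49e+09)/2 ≈ 5.026e+09 m
(c) With a = (rₚ + rₐ)/2 = 5.02605e+09 m, ε = −GM/(2a) = −2.763e+14/(2 · 5.02605e+09) J/kg ≈ -2.749e+04 J/kg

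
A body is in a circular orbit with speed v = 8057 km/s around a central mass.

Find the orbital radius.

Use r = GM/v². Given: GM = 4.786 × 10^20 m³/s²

Convert to SI: v = 8057 km/s = 8.057e+06 m/s.
For a circular orbit, v² = GM / r, so r = GM / v².
r = 4.786e+20 / (8.057e+06)² m ≈ 7.373e+06 m = 7.373 Mm.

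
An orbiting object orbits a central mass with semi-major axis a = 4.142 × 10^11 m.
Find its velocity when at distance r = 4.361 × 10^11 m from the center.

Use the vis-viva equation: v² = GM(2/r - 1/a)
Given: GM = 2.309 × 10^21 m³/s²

Vis-viva: v = √(GM · (2/r − 1/a)).
2/r − 1/a = 2/4.361e+11 − 1/4.142e+11 = 2.17181e-12 m⁻¹.
v = √(2.309e+21 · 2.17181e-12) m/s ≈ 7.081e+04 m/s = 70.81 km/s.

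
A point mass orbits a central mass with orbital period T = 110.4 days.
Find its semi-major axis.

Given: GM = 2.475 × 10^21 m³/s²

Convert to SI: T = 110.4 days = 9.53856e+06 s.
Invert Kepler's third law: a = (GM · T² / (4π²))^(1/3).
Substituting T = 9.53856e+06 s and GM = 2.475e+21 m³/s²:
a = (2.475e+21 · (9.53856e+06)² / (4π²))^(1/3) m
a ≈ 1.787e+11 m = 178.7 Gm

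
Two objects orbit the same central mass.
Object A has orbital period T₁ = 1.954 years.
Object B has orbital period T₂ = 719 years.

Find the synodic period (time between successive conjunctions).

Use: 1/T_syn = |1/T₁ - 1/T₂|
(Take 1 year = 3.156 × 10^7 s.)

Convert to SI: T₁ = 1.954 years = 6.16682e+07 s; T₂ = 719 years = 2.26916e+10 s.
T_syn = |T₁ · T₂ / (T₁ − T₂)|.
T_syn = |6.16682e+07 · 2.26916e+10 / (6.16682e+07 − 2.26916e+10)| s ≈ 6.184e+07 s = 1.959 years.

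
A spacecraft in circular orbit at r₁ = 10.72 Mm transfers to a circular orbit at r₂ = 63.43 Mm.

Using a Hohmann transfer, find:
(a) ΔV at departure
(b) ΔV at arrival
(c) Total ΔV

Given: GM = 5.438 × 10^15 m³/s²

Convert to SI: r₁ = 10.72 Mm = 1.072e+07 m; r₂ = 63.43 Mm = 6.343e+07 m.
Transfer semi-major axis: a_t = (r₁ + r₂)/2 = (1.072e+07 + 6.343e+07)/2 = 3.7075e+07 m.
Circular speeds: v₁ = √(GM/r₁) = 22522.8 m/s, v₂ = √(GM/r₂) = 9259.17 m/s.
Transfer speeds (vis-viva v² = GM(2/r − 1/a_t)): v₁ᵗ = 29459.7 m/s, v₂ᵗ = 4978.85 m/s.
(a) ΔV₁ = |v₁ᵗ − v₁| ≈ 6937 m/s = 6.937 km/s.
(b) ΔV₂ = |v₂ − v₂ᵗ| ≈ 4280 m/s = 4.28 km/s.
(c) ΔV_total = ΔV₁ + ΔV₂ ≈ 1.122e+04 m/s = 11.22 km/s.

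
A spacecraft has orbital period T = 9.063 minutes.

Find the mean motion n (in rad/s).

Convert to SI: T = 9.063 minutes = 543.78 s.
n = 2π / T.
n = 2π / 543.78 s ≈ 0.01155 rad/s.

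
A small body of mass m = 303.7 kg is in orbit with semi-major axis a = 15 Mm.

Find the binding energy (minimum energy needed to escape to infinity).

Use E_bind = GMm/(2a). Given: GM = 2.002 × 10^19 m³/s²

Convert to SI: a = 15 Mm = 1.5e+07 m.
Total orbital energy is E = −GMm/(2a); binding energy is E_bind = −E = GMm/(2a).
E_bind = 2.002e+19 · 303.7 / (2 · 1.5e+07) J ≈ 2.027e+14 J = 202.7 TJ.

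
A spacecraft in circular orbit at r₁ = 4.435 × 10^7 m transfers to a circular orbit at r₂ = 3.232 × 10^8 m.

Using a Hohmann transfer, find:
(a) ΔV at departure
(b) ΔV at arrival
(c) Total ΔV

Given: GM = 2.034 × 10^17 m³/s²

Transfer semi-major axis: a_t = (r₁ + r₂)/2 = (4.435e+07 + 3.232e+08)/2 = 1.83775e+08 m.
Circular speeds: v₁ = √(GM/r₁) = 67721.8 m/s, v₂ = √(GM/r₂) = 25086.5 m/s.
Transfer speeds (vis-viva v² = GM(2/r − 1/a_t)): v₁ᵗ = 89809.3 m/s, v₂ᵗ = 12323.8 m/s.
(a) ΔV₁ = |v₁ᵗ − v₁| ≈ 2.209e+04 m/s = 22.09 km/s.
(b) ΔV₂ = |v₂ − v₂ᵗ| ≈ 1.276e+04 m/s = 12.76 km/s.
(c) ΔV_total = ΔV₁ + ΔV₂ ≈ 3.485e+04 m/s = 34.85 km/s.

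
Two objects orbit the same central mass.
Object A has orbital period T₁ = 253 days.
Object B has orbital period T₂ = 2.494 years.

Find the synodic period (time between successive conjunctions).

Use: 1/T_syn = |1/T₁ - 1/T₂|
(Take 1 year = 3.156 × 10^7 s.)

Convert to SI: T₁ = 253 days = 2.18592e+07 s; T₂ = 2.494 years = 7.87106e+07 s.
T_syn = |T₁ · T₂ / (T₁ − T₂)|.
T_syn = |2.18592e+07 · 7.87106e+07 / (2.18592e+07 − 7.87106e+07)| s ≈ 3.026e+07 s = 350.3 days.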